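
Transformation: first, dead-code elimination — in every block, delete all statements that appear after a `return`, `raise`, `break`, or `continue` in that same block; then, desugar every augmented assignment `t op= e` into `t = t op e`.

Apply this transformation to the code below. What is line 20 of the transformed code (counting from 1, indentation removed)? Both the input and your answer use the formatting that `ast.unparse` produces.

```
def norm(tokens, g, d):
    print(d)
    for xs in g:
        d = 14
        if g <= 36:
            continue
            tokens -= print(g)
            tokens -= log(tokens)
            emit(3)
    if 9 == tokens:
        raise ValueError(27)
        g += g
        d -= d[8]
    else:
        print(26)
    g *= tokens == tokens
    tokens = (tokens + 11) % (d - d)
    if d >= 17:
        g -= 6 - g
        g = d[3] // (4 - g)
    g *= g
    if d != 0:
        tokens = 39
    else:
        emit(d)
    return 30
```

emit(d)

Transformed code:
def norm(tokens, g, d):
    print(d)
    for xs in g:
        d = 14
        if g <= 36:
            continue
    if 9 == tokens:
        raise ValueError(27)
    else:
        print(26)
    g = g * (tokens == tokens)
    tokens = (tokens + 11) % (d - d)
    if d >= 17:
        g = g - (6 - g)
        g = d[3] // (4 - g)
    g = g * g
    if d != 0:
        tokens = 39
    else:
        emit(d)
    return 30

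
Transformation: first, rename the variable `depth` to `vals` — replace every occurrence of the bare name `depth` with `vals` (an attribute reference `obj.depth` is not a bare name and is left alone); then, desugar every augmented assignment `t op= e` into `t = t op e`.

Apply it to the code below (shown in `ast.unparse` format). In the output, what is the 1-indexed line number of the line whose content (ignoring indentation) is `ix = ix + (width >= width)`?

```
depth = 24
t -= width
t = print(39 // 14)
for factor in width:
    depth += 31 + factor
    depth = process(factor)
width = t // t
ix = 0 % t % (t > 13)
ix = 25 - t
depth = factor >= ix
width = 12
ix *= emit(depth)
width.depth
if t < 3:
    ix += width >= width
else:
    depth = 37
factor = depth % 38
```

Transformed code:
vals = 24
t = t - width
t = print(39 // 14)
for factor in width:
    vals = vals + (31 + factor)
    vals = process(factor)
width = t // t
ix = 0 % t % (t > 13)
ix = 25 - t
vals = factor >= ix
width = 12
ix = ix * emit(vals)
width.depth
if t < 3:
    ix = ix + (width >= width)
else:
    vals = 37
factor = vals % 38

15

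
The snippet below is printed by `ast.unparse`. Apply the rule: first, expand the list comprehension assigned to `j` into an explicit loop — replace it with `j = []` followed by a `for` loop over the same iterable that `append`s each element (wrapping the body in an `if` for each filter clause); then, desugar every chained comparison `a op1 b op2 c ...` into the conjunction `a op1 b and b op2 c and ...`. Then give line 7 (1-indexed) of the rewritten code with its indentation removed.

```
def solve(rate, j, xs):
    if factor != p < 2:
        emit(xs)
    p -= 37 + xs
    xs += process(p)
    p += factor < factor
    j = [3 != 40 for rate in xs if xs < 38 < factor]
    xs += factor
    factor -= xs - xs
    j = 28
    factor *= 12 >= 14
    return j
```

j = []

Transformed code:
def solve(rate, j, xs):
    if factor != p and p < 2:
        emit(xs)
    p -= 37 + xs
    xs += process(p)
    p += factor < factor
    j = []
    for rate in xs:
        if xs < 38 and 38 < factor:
            j.append(3 != 40)
    xs += factor
    factor -= xs - xs
    j = 28
    factor *= 12 >= 14
    return j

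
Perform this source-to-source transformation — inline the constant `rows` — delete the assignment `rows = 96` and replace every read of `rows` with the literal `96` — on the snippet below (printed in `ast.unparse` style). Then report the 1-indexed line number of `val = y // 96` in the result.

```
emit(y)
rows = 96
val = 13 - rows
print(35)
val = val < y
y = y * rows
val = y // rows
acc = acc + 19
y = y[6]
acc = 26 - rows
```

Transformed code:
emit(y)
val = 13 - 96
print(35)
val = val < y
y = y * 96
val = y // 96
acc = acc + 19
y = y[6]
acc = 26 - 96

6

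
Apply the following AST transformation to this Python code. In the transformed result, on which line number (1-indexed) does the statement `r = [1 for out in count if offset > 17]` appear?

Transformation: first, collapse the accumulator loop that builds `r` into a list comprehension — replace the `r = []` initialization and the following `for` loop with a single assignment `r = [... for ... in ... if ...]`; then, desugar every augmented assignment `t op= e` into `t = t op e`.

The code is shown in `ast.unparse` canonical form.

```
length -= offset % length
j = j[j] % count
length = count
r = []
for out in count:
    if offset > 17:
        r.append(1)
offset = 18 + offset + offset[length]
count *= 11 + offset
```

Transformed code:
length = length - offset % length
j = j[j] % count
length = count
r = [1 for out in count if offset > 17]
offset = 18 + offset + offset[length]
count = count * (11 + offset)

4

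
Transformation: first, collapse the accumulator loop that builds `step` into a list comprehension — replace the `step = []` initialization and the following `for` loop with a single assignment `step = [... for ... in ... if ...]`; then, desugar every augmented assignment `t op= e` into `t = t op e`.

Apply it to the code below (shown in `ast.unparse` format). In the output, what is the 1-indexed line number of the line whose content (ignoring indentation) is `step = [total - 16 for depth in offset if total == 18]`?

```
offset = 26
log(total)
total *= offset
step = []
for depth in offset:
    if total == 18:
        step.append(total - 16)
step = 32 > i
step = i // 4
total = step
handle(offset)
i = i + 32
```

4

Transformed code:
offset = 26
log(total)
total = total * offset
step = [total - 16 for depth in offset if total == 18]
step = 32 > i
step = i // 4
total = step
handle(offset)
i = i + 32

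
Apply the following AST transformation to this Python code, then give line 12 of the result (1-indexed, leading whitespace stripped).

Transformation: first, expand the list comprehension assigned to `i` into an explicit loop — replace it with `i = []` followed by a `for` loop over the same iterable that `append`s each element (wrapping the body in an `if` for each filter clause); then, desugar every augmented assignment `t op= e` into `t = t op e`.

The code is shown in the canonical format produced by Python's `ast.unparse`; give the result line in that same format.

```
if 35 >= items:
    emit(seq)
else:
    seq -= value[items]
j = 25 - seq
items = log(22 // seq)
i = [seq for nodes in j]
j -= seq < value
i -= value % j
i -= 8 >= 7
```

Transformed code:
if 35 >= items:
    emit(seq)
else:
    seq = seq - value[items]
j = 25 - seq
items = log(22 // seq)
i = []
for nodes in j:
    i.append(seq)
j = j - (seq < value)
i = i - value % j
i = i - (8 >= 7)

i = i - (8 >= 7)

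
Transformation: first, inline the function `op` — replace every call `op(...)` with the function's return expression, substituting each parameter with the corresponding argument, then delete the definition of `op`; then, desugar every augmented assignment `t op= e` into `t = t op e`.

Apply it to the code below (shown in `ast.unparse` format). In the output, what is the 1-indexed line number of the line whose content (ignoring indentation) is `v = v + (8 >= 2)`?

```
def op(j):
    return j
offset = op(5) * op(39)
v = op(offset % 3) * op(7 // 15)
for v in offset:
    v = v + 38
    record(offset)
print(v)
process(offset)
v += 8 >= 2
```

8

Transformed code:
offset = 5 * 39
v = offset % 3 * (7 // 15)
for v in offset:
    v = v + 38
    record(offset)
print(v)
process(offset)
v = v + (8 >= 2)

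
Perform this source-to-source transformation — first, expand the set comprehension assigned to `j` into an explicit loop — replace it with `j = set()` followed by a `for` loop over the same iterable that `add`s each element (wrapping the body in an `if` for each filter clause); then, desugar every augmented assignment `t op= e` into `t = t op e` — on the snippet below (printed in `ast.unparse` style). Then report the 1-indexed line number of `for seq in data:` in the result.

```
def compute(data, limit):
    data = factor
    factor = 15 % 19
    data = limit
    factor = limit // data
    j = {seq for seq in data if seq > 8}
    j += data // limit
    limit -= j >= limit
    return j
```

7

Transformed code:
def compute(data, limit):
    data = factor
    factor = 15 % 19
    data = limit
    factor = limit // data
    j = set()
    for seq in data:
        if seq > 8:
            j.add(seq)
    j = j + data // limit
    limit = limit - (j >= limit)
    return j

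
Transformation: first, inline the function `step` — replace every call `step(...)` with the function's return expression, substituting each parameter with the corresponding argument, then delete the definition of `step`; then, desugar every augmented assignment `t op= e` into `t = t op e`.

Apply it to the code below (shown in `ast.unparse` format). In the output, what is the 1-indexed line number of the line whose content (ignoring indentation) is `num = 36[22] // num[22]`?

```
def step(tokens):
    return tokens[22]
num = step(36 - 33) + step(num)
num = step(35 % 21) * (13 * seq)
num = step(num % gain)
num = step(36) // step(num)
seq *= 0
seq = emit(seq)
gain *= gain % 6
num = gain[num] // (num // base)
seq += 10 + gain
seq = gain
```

Transformed code:
num = (36 - 33)[22] + num[22]
num = (35 % 21)[22] * (13 * seq)
num = (num % gain)[22]
num = 36[22] // num[22]
seq = seq * 0
seq = emit(seq)
gain = gain * (gain % 6)
num = gain[num] // (num // base)
seq = seq + (10 + gain)
seq = gain

4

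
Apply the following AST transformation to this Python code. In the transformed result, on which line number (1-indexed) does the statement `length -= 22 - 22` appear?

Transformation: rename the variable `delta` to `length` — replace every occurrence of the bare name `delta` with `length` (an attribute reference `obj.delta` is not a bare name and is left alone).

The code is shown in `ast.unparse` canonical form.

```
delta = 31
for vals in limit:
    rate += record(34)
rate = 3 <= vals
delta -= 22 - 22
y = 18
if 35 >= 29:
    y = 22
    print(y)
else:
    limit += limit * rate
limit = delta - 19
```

Transformed code:
length = 31
for vals in limit:
    rate += record(34)
rate = 3 <= vals
length -= 22 - 22
y = 18
if 35 >= 29:
    y = 22
    print(y)
else:
    limit += limit * rate
limit = length - 19

5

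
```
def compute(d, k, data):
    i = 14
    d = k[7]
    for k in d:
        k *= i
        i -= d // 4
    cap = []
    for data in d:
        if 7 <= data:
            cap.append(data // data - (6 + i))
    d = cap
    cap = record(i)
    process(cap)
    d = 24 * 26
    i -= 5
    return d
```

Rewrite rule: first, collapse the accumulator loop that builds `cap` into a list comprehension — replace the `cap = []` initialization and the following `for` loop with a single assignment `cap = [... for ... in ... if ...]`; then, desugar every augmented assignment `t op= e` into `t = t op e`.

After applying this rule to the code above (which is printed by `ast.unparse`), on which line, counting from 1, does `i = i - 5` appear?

12

Transformed code:
def compute(d, k, data):
    i = 14
    d = k[7]
    for k in d:
        k = k * i
        i = i - d // 4
    cap = [data // data - (6 + i) for data in d if 7 <= data]
    d = cap
    cap = record(i)
    process(cap)
    d = 24 * 26
    i = i - 5
    return d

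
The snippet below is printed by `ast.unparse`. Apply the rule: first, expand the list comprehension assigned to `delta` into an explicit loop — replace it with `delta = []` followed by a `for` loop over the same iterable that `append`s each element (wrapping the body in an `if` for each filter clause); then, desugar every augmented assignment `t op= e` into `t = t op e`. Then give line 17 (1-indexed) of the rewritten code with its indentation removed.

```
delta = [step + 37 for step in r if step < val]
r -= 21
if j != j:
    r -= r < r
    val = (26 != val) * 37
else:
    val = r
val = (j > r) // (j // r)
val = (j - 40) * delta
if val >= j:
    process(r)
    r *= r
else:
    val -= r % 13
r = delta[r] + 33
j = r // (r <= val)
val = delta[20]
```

Transformed code:
delta = []
for step in r:
    if step < val:
        delta.append(step + 37)
r = r - 21
if j != j:
    r = r - (r < r)
    val = (26 != val) * 37
else:
    val = r
val = (j > r) // (j // r)
val = (j - 40) * delta
if val >= j:
    process(r)
    r = r * r
else:
    val = val - r % 13
r = delta[r] + 33
j = r // (r <= val)
val = delta[20]

val = val - r % 13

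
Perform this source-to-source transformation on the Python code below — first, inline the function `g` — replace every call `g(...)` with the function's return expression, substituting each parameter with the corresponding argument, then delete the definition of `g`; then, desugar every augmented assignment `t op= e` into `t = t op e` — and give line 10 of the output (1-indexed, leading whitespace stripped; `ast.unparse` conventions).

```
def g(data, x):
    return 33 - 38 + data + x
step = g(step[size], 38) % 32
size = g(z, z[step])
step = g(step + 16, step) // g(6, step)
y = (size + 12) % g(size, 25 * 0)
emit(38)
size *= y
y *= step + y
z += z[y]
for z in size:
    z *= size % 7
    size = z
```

z = z * (size % 7)

Transformed code:
step = (33 - 38 + step[size] + 38) % 32
size = 33 - 38 + z + z[step]
step = (33 - 38 + (step + 16) + step) // (33 - 38 + 6 + step)
y = (size + 12) % (33 - 38 + size + 25 * 0)
emit(38)
size = size * y
y = y * (step + y)
z = z + z[y]
for z in size:
    z = z * (size % 7)
    size = z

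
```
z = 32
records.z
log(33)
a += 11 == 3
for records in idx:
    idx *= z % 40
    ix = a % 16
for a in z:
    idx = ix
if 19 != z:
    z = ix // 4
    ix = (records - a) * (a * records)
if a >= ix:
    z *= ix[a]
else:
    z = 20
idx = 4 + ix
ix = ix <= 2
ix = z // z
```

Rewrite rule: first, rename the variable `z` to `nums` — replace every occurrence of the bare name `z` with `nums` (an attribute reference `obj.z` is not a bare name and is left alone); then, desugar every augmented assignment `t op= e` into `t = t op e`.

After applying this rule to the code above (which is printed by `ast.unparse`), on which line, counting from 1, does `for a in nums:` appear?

Transformed code:
nums = 32
records.z
log(33)
a = a + (11 == 3)
for records in idx:
    idx = idx * (nums % 40)
    ix = a % 16
for a in nums:
    idx = ix
if 19 != nums:
    nums = ix // 4
    ix = (records - a) * (a * records)
if a >= ix:
    nums = nums * ix[a]
else:
    nums = 20
idx = 4 + ix
ix = ix <= 2
ix = nums // nums

8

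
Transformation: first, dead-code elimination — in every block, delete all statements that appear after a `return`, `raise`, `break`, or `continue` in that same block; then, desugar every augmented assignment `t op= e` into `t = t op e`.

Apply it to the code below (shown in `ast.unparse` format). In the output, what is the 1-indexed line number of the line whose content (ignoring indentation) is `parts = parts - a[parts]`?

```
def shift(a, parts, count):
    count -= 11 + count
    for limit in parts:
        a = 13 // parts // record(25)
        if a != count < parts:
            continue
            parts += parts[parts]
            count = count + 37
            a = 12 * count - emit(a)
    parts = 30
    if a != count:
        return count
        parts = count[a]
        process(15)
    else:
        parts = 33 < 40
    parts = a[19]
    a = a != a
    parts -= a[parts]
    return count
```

Transformed code:
def shift(a, parts, count):
    count = count - (11 + count)
    for limit in parts:
        a = 13 // parts // record(25)
        if a != count < parts:
            continue
    parts = 30
    if a != count:
        return count
    else:
        parts = 33 < 40
    parts = a[19]
    a = a != a
    parts = parts - a[parts]
    return count

14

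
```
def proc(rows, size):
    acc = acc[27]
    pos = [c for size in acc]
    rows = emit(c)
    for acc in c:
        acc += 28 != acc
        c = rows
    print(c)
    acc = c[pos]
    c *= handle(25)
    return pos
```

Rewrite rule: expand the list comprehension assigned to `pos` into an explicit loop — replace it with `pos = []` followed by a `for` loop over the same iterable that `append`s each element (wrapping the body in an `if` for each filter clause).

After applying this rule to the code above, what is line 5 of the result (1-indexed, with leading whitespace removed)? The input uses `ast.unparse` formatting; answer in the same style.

Transformed code:
def proc(rows, size):
    acc = acc[27]
    pos = []
    for size in acc:
        pos.append(c)
    rows = emit(c)
    for acc in c:
        acc += 28 != acc
        c = rows
    print(c)
    acc = c[pos]
    c *= handle(25)
    return pos

pos.append(c)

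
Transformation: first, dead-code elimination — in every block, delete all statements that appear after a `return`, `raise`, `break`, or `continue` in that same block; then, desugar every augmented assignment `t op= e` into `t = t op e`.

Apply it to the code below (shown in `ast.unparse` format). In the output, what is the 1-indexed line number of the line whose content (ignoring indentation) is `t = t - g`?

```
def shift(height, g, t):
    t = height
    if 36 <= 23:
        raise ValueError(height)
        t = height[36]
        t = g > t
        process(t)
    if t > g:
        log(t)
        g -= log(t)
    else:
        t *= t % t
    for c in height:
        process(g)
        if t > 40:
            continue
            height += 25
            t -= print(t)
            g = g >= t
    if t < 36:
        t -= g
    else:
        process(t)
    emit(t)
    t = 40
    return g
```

15

Transformed code:
def shift(height, g, t):
    t = height
    if 36 <= 23:
        raise ValueError(height)
    if t > g:
        log(t)
        g = g - log(t)
    else:
        t = t * (t % t)
    for c in height:
        process(g)
        if t > 40:
            continue
    if t < 36:
        t = t - g
    else:
        process(t)
    emit(t)
    t = 40
    return g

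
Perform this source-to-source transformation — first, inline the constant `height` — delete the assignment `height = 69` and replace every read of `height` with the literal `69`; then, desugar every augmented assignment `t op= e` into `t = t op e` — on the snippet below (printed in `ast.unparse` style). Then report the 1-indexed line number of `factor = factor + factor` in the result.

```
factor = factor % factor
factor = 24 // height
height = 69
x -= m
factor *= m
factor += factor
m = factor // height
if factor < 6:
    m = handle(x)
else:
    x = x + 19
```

5

Transformed code:
factor = factor % factor
factor = 24 // 69
x = x - m
factor = factor * m
factor = factor + factor
m = factor // 69
if factor < 6:
    m = handle(x)
else:
    x = x + 19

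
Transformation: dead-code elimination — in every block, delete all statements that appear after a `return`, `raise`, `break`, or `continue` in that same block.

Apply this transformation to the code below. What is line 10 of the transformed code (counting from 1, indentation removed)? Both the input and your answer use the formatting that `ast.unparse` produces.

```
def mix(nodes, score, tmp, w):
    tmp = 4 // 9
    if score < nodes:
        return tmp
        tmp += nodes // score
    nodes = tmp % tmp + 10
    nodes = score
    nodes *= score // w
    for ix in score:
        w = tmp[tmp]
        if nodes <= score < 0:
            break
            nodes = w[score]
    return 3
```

if nodes <= score < 0:

Transformed code:
def mix(nodes, score, tmp, w):
    tmp = 4 // 9
    if score < nodes:
        return tmp
    nodes = tmp % tmp + 10
    nodes = score
    nodes *= score // w
    for ix in score:
        w = tmp[tmp]
        if nodes <= score < 0:
            break
    return 3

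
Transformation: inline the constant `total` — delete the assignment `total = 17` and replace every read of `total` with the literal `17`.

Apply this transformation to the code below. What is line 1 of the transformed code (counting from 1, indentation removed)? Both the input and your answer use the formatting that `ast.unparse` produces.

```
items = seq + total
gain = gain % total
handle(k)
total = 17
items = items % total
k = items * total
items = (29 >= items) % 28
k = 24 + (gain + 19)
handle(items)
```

items = seq + 17

Transformed code:
items = seq + 17
gain = gain % 17
handle(k)
items = items % 17
k = items * 17
items = (29 >= items) % 28
k = 24 + (gain + 19)
handle(items)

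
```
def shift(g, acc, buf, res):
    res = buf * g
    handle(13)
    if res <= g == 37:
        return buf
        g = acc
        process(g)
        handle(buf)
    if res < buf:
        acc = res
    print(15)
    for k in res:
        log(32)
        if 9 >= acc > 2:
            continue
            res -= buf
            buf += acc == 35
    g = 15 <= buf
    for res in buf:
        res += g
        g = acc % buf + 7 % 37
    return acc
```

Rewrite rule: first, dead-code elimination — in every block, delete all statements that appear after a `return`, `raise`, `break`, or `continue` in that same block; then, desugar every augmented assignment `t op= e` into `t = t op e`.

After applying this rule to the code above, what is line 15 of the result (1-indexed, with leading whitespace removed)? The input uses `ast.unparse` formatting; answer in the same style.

Transformed code:
def shift(g, acc, buf, res):
    res = buf * g
    handle(13)
    if res <= g == 37:
        return buf
    if res < buf:
        acc = res
    print(15)
    for k in res:
        log(32)
        if 9 >= acc > 2:
            continue
    g = 15 <= buf
    for res in buf:
        res = res + g
        g = acc % buf + 7 % 37
    return acc

res = res + g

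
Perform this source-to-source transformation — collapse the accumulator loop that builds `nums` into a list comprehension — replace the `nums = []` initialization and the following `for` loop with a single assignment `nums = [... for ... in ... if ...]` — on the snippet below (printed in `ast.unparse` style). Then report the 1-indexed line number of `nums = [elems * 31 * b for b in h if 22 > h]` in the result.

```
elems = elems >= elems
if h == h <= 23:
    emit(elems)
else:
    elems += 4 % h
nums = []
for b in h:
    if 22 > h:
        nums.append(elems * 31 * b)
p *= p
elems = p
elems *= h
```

Transformed code:
elems = elems >= elems
if h == h <= 23:
    emit(elems)
else:
    elems += 4 % h
nums = [elems * 31 * b for b in h if 22 > h]
p *= p
elems = p
elems *= h

6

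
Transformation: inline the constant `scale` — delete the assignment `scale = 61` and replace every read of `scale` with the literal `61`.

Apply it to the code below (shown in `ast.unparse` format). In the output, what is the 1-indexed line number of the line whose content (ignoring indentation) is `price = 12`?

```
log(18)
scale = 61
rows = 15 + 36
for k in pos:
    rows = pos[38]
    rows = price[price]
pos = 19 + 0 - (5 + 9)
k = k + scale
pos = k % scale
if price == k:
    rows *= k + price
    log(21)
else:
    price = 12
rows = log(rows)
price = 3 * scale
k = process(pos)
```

Transformed code:
log(18)
rows = 15 + 36
for k in pos:
    rows = pos[38]
    rows = price[price]
pos = 19 + 0 - (5 + 9)
k = k + 61
pos = k % 61
if price == k:
    rows *= k + price
    log(21)
else:
    price = 12
rows = log(rows)
price = 3 * 61
k = process(pos)

13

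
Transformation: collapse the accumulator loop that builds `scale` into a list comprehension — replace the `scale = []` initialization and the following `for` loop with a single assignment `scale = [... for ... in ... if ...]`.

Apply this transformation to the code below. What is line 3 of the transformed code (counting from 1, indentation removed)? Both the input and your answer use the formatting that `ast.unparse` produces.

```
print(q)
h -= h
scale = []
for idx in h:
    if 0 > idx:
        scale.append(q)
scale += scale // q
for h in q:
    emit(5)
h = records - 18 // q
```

Transformed code:
print(q)
h -= h
scale = [q for idx in h if 0 > idx]
scale += scale // q
for h in q:
    emit(5)
h = records - 18 // q

scale = [q for idx in h if 0 > idx]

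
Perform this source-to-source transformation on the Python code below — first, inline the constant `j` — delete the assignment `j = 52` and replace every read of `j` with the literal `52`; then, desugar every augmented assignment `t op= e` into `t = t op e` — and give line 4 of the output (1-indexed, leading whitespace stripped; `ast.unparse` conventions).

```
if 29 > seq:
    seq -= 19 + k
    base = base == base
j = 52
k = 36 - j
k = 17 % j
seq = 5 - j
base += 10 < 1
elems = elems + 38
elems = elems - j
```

k = 36 - 52

Transformed code:
if 29 > seq:
    seq = seq - (19 + k)
    base = base == base
k = 36 - 52
k = 17 % 52
seq = 5 - 52
base = base + (10 < 1)
elems = elems + 38
elems = elems - 52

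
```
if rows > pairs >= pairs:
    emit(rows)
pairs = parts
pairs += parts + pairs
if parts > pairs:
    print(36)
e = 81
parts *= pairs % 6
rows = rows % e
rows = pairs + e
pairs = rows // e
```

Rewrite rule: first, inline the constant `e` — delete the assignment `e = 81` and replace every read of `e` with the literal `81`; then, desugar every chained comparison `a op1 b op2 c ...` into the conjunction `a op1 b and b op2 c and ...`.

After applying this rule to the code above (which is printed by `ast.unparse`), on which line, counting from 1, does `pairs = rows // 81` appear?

Transformed code:
if rows > pairs and pairs >= pairs:
    emit(rows)
pairs = parts
pairs += parts + pairs
if parts > pairs:
    print(36)
parts *= pairs % 6
rows = rows % 81
rows = pairs + 81
pairs = rows // 81

10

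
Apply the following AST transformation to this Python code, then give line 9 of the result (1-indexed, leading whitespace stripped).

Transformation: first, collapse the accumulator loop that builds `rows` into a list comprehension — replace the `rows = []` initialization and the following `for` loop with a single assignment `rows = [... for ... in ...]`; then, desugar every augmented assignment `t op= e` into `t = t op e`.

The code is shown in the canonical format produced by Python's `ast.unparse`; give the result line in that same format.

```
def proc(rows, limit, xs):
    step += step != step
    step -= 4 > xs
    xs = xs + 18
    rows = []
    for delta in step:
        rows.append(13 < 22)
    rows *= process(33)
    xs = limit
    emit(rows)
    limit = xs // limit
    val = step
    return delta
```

Transformed code:
def proc(rows, limit, xs):
    step = step + (step != step)
    step = step - (4 > xs)
    xs = xs + 18
    rows = [13 < 22 for delta in step]
    rows = rows * process(33)
    xs = limit
    emit(rows)
    limit = xs // limit
    val = step
    return delta

limit = xs // limit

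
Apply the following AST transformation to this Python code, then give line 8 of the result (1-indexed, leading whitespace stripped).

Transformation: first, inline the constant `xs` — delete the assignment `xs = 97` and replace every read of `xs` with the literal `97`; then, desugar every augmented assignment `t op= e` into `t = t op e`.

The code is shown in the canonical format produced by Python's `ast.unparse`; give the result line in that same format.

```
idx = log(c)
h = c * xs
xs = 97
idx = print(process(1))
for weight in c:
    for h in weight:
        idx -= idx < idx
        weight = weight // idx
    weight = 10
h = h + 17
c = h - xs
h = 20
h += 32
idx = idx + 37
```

Transformed code:
idx = log(c)
h = c * 97
idx = print(process(1))
for weight in c:
    for h in weight:
        idx = idx - (idx < idx)
        weight = weight // idx
    weight = 10
h = h + 17
c = h - 97
h = 20
h = h + 32
idx = idx + 37

weight = 10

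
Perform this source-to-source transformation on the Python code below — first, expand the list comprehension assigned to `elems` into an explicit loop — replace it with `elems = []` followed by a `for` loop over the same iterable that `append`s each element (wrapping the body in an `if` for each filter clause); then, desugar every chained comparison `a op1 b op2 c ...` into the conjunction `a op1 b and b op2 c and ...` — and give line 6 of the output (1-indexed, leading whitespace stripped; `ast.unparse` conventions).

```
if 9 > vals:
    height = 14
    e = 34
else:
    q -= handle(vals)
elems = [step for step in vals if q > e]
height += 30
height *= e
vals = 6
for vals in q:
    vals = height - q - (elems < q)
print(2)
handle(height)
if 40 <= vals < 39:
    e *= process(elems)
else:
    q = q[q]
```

elems = []

Transformed code:
if 9 > vals:
    height = 14
    e = 34
else:
    q -= handle(vals)
elems = []
for step in vals:
    if q > e:
        elems.append(step)
height += 30
height *= e
vals = 6
for vals in q:
    vals = height - q - (elems < q)
print(2)
handle(height)
if 40 <= vals and vals < 39:
    e *= process(elems)
else:
    q = q[q]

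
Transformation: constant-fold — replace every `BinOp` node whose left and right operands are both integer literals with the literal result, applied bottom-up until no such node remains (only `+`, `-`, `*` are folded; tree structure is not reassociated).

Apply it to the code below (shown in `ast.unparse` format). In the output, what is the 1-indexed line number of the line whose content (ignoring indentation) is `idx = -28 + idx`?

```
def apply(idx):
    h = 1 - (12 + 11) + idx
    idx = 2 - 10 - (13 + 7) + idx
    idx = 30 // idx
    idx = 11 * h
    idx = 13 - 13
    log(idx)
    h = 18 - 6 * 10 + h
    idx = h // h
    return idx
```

Transformed code:
def apply(idx):
    h = -22 + idx
    idx = -28 + idx
    idx = 30 // idx
    idx = 11 * h
    idx = 0
    log(idx)
    h = -42 + h
    idx = h // h
    return idx

3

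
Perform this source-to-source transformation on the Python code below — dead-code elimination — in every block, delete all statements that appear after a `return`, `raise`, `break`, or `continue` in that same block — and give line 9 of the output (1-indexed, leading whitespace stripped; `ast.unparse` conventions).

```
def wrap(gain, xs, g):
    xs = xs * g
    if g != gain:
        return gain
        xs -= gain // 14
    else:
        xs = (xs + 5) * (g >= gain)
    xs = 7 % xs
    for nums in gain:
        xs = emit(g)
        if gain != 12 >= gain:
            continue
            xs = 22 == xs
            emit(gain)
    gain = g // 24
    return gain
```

Transformed code:
def wrap(gain, xs, g):
    xs = xs * g
    if g != gain:
        return gain
    else:
        xs = (xs + 5) * (g >= gain)
    xs = 7 % xs
    for nums in gain:
        xs = emit(g)
        if gain != 12 >= gain:
            continue
    gain = g // 24
    return gain

xs = emit(g)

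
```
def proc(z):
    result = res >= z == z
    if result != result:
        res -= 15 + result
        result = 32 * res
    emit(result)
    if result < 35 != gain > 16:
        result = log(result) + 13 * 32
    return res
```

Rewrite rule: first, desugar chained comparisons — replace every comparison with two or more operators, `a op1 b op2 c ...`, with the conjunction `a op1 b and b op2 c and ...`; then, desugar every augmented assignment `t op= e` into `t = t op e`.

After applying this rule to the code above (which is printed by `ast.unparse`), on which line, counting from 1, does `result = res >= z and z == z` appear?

2

Transformed code:
def proc(z):
    result = res >= z and z == z
    if result != result:
        res = res - (15 + result)
        result = 32 * res
    emit(result)
    if result < 35 and 35 != gain and (gain > 16):
        result = log(result) + 13 * 32
    return res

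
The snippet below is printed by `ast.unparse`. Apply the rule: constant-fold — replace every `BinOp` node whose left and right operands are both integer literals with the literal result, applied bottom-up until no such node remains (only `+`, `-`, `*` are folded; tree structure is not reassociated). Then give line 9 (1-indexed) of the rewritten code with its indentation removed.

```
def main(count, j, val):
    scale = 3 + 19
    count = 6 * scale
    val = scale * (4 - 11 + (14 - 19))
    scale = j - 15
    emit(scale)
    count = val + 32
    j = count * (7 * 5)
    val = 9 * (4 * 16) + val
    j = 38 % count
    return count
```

Transformed code:
def main(count, j, val):
    scale = 22
    count = 6 * scale
    val = scale * -12
    scale = j - 15
    emit(scale)
    count = val + 32
    j = count * 35
    val = 576 + val
    j = 38 % count
    return count

val = 576 + val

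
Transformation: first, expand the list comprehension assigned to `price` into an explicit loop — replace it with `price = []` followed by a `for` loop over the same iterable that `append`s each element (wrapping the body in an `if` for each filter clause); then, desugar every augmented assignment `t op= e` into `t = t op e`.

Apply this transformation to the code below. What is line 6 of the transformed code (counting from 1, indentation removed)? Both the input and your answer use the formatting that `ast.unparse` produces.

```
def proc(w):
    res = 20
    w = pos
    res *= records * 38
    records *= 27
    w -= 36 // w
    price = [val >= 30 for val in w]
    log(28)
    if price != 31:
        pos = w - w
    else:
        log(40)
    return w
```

w = w - 36 // w

Transformed code:
def proc(w):
    res = 20
    w = pos
    res = res * (records * 38)
    records = records * 27
    w = w - 36 // w
    price = []
    for val in w:
        price.append(val >= 30)
    log(28)
    if price != 31:
        pos = w - w
    else:
        log(40)
    return w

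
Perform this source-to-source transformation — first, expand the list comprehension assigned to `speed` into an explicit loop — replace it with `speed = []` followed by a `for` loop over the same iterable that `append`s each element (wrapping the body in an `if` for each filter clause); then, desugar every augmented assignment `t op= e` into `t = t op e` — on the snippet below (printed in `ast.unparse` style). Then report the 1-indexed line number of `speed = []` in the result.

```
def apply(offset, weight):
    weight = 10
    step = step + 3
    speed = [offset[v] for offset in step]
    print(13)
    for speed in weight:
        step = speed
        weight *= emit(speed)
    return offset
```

Transformed code:
def apply(offset, weight):
    weight = 10
    step = step + 3
    speed = []
    for offset in step:
        speed.append(offset[v])
    print(13)
    for speed in weight:
        step = speed
        weight = weight * emit(speed)
    return offset

4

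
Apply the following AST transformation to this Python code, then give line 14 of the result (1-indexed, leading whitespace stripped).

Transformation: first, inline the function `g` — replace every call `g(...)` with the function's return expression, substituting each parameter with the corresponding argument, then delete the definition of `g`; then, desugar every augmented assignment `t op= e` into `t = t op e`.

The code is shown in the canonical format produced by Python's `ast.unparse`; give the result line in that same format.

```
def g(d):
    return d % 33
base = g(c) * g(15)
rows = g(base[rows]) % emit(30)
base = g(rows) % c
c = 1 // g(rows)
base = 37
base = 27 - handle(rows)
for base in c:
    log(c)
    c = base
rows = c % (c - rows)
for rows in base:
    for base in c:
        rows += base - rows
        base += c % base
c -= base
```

Transformed code:
base = c % 33 * (15 % 33)
rows = base[rows] % 33 % emit(30)
base = rows % 33 % c
c = 1 // (rows % 33)
base = 37
base = 27 - handle(rows)
for base in c:
    log(c)
    c = base
rows = c % (c - rows)
for rows in base:
    for base in c:
        rows = rows + (base - rows)
        base = base + c % base
c = c - base

base = base + c % base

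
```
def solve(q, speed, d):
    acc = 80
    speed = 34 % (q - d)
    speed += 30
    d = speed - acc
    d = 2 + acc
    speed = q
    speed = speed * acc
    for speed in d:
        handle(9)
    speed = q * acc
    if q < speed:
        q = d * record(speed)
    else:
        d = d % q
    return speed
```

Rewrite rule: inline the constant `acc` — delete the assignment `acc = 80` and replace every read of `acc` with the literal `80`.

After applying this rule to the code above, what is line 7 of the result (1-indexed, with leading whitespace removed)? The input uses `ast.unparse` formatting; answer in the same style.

speed = speed * 80

Transformed code:
def solve(q, speed, d):
    speed = 34 % (q - d)
    speed += 30
    d = speed - 80
    d = 2 + 80
    speed = q
    speed = speed * 80
    for speed in d:
        handle(9)
    speed = q * 80
    if q < speed:
        q = d * record(speed)
    else:
        d = d % q
    return speed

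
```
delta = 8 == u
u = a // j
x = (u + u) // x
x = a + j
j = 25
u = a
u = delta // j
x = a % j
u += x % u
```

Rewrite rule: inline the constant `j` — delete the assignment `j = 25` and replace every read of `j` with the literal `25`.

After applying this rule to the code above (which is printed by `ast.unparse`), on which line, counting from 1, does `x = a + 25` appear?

Transformed code:
delta = 8 == u
u = a // 25
x = (u + u) // x
x = a + 25
u = a
u = delta // 25
x = a % 25
u += x % u

4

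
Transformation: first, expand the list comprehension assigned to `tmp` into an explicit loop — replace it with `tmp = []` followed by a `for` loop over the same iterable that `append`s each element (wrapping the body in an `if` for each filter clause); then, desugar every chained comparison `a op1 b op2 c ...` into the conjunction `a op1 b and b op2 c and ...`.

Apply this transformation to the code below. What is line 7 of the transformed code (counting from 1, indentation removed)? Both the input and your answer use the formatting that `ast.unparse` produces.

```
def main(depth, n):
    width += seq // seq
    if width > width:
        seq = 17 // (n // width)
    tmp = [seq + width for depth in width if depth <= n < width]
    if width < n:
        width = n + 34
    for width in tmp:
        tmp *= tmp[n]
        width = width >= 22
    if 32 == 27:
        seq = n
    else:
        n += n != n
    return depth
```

Transformed code:
def main(depth, n):
    width += seq // seq
    if width > width:
        seq = 17 // (n // width)
    tmp = []
    for depth in width:
        if depth <= n and n < width:
            tmp.append(seq + width)
    if width < n:
        width = n + 34
    for width in tmp:
        tmp *= tmp[n]
        width = width >= 22
    if 32 == 27:
        seq = n
    else:
        n += n != n
    return depth

if depth <= n and n < width:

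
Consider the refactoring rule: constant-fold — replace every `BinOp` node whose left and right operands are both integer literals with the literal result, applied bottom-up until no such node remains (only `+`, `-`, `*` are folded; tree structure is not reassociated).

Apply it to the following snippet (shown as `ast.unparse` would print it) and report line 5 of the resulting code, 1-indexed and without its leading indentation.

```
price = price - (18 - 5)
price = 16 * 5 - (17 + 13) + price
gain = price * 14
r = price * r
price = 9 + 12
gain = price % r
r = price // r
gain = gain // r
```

Transformed code:
price = price - 13
price = 50 + price
gain = price * 14
r = price * r
price = 21
gain = price % r
r = price // r
gain = gain // r

price = 21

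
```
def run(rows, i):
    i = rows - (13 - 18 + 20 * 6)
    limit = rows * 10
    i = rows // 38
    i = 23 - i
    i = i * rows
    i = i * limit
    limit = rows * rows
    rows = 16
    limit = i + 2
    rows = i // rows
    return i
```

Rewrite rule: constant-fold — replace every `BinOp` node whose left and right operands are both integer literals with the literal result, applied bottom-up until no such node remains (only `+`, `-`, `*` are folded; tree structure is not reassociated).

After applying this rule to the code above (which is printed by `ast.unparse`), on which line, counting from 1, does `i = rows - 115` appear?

2

Transformed code:
def run(rows, i):
    i = rows - 115
    limit = rows * 10
    i = rows // 38
    i = 23 - i
    i = i * rows
    i = i * limit
    limit = rows * rows
    rows = 16
    limit = i + 2
    rows = i // rows
    return i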